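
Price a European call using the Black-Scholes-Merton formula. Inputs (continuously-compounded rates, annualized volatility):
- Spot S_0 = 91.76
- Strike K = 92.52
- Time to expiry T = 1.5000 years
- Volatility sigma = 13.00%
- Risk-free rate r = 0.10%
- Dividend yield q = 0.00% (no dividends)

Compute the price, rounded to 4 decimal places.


d1 = (ln(S/K) + (r - q + 0.5*sigma^2) * T) / (sigma * sqrt(T)) = 0.03722367
d2 = d1 - sigma * sqrt(T) = -0.12199316
exp(-rT) = 0.99850112; exp(-qT) = 1.00000000
C = S_0 * exp(-qT) * N(d1) - K * exp(-rT) * N(d2)
N(d1) = 0.51484667; N(d2) = 0.45145222
C = 91.7600 * 1.00000000 * 0.51484667 - 92.5200 * 0.99850112 * 0.45145222 = 5.5366

Answer: Price = 5.5366


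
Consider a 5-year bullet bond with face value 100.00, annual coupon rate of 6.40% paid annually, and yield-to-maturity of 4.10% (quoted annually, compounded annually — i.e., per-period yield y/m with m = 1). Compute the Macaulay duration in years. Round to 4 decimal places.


Coupon per period c = face * coupon_rate / m = 6.400000
Periods per year m = 1; per-period yield y/m = 0.041000
Number of cashflows N = 5
Cashflows (t years, CF_t, discount factor 1/(1+y/m)^(m*t), PV):
  t = 1.0000: CF_t = 6.400000, DF = 0.960615, PV = 6.147935
  t = 2.0000: CF_t = 6.400000, DF = 0.922781, PV = 5.905797
  t = 3.0000: CF_t = 6.400000, DF = 0.886437, PV = 5.673196
  t = 4.0000: CF_t = 6.400000, DF = 0.851524, PV = 5.449756
  t = 5.0000: CF_t = 106.400000, DF = 0.817987, PV = 87.033807
Price P = sum_t PV_t = 110.210491
Macaulay numerator sum_t t * PV_t:
  t * PV_t at t = 1.0000: 6.147935
  t * PV_t at t = 2.0000: 11.811594
  t * PV_t at t = 3.0000: 17.019588
  t * PV_t at t = 4.0000: 21.799024
  t * PV_t at t = 5.0000: 435.169035
Macaulay duration D = (sum_t t * PV_t) / P = 491.947175 / 110.210491 = 4.463706

Answer: Macaulay duration = 4.4637 years


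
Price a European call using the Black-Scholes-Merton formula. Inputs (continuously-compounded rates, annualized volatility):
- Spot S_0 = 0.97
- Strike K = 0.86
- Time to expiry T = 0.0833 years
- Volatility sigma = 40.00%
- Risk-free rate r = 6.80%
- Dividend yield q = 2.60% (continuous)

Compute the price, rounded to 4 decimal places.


Answer: Price = 0.1204

Derivation:
d1 = (ln(S/K) + (r - q + 0.5*sigma^2) * T) / (sigma * sqrt(T)) = 1.13061691
d2 = d1 - sigma * sqrt(T) = 1.01516995
exp(-rT) = 0.99435161; exp(-qT) = 0.99783654
C = S_0 * exp(-qT) * N(d1) - K * exp(-rT) * N(d2)
N(d1) = 0.87089182; N(d2) = 0.84498759
C = 0.9700 * 0.99783654 * 0.87089182 - 0.8600 * 0.99435161 * 0.84498759 = 0.1204


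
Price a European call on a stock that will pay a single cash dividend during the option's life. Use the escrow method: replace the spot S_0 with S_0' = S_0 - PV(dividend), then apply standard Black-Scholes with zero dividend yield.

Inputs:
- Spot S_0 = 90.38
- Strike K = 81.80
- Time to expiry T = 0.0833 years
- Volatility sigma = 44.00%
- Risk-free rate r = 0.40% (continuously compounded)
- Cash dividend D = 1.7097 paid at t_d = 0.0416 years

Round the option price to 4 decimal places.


Answer: Price = 8.6106

Derivation:
PV(D) = D * exp(-r * t_d) = 1.7097 * 0.99983361 = 1.70941553
S_0' = S_0 - PV(D) = 90.3800 - 1.70941553 = 88.67058447
d1 = (ln(S_0'/K) + (r + sigma^2/2)*T) / (sigma*sqrt(T)) = 0.70120830
d2 = d1 - sigma*sqrt(T) = 0.57421665
exp(-rT) = 0.99966686
N(d1) = 0.75841348; N(d2) = 0.71708940
C = S_0' * N(d1) - K * exp(-rT) * N(d2) = 88.67058447 * 0.75841348 - 81.8000 * 0.99966686 * 0.71708940 = 8.6106


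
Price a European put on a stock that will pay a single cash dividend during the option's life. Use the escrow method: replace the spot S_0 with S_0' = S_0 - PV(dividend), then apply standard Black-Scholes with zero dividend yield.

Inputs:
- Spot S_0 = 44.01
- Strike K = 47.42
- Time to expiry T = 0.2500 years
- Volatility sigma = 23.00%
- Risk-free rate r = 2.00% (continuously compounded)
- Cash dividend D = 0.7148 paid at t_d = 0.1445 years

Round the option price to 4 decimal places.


Answer: Price = 4.5704

Derivation:
PV(D) = D * exp(-r * t_d) = 0.7148 * 0.99711417 = 0.71273721
S_0' = S_0 - PV(D) = 44.0100 - 0.71273721 = 43.29726279
d1 = (ln(S_0'/K) + (r + sigma^2/2)*T) / (sigma*sqrt(T)) = -0.68993185
d2 = d1 - sigma*sqrt(T) = -0.80493185
exp(-rT) = 0.99501248
N(-d1) = 0.75488148; N(-d2) = 0.78957050
P = K * exp(-rT) * N(-d2) - S_0' * N(-d1) = 47.4200 * 0.99501248 * 0.78957050 - 43.29726279 * 0.75488148 = 4.5704


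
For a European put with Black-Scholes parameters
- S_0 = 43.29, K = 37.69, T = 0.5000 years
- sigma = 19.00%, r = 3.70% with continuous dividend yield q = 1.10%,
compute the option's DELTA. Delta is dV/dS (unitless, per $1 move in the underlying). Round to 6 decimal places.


Answer: Delta = -0.115402

Derivation:
d1 = 1.1950242613; d2 = 1.0606739728
phi(d1) = 0.1953465681; exp(-qT) = 0.9945150973; exp(-rT) = 0.9816700746
N(-d1) = 0.1160387756
Delta = -exp(-qT) * N(-d1) = -0.9945150973 * 0.1160387756 = -0.115402


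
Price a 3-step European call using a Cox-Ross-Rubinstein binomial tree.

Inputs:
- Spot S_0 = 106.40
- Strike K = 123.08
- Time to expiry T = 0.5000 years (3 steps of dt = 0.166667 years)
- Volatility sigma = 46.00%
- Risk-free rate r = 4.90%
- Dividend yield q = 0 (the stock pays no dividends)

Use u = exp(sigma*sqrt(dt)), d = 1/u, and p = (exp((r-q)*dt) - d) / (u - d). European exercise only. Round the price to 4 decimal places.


Answer: Price = V(0,0) = 8.5076

Derivation:
dt = T/N = 0.166667
u = exp(sigma*sqrt(dt)) = 1.206585; d = 1/u = 0.828785
p = (exp((r-q)*dt) - d) / (u - d) = 0.474894
Discount per step: exp(-r*dt) = 0.991867
Stock lattice S(k, i) with i counting down-moves:
  k=0: S(0,0) = 106.4000
  k=1: S(1,0) = 128.3807; S(1,1) = 88.1827
  k=2: S(2,0) = 154.9022; S(2,1) = 106.4000; S(2,2) = 73.0846
  k=3: S(3,0) = 186.9027; S(3,1) = 128.3807; S(3,2) = 88.1827; S(3,3) = 60.5714
Terminal payoffs V(N, i) = max(S_T - K, 0):
  V(3,0) = 63.822711; V(3,1) = 5.300664; V(3,2) = 0.000000; V(3,3) = 0.000000
Backward induction: V(k, i) = exp(-r*dt) * [p * V(k+1, i) + (1-p) * V(k+1, i+1)].
  V(2,0) = exp(-r*dt) * [p*63.822711 + (1-p)*5.300664] = 32.823268
  V(2,1) = exp(-r*dt) * [p*5.300664 + (1-p)*0.000000] = 2.496779
  V(2,2) = exp(-r*dt) * [p*0.000000 + (1-p)*0.000000] = 0.000000
  V(1,0) = exp(-r*dt) * [p*32.823268 + (1-p)*2.496779] = 16.761198
  V(1,1) = exp(-r*dt) * [p*2.496779 + (1-p)*0.000000] = 1.176061
  V(0,0) = exp(-r*dt) * [p*16.761198 + (1-p)*1.176061] = 8.507583


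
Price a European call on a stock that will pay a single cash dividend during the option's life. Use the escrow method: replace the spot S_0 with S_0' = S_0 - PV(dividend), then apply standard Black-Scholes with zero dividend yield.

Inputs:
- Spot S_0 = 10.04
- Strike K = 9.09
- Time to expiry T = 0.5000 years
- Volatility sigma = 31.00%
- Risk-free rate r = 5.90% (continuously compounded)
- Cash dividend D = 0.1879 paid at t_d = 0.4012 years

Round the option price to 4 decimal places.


PV(D) = D * exp(-r * t_d) = 0.1879 * 0.97660716 = 0.18350448
S_0' = S_0 - PV(D) = 10.0400 - 0.18350448 = 9.85649552
d1 = (ln(S_0'/K) + (r + sigma^2/2)*T) / (sigma*sqrt(T)) = 0.61349849
d2 = d1 - sigma*sqrt(T) = 0.39429539
exp(-rT) = 0.97093088
N(d1) = 0.73022661; N(d2) = 0.65331852
C = S_0' * N(d1) - K * exp(-rT) * N(d2) = 9.85649552 * 0.73022661 - 9.0900 * 0.97093088 * 0.65331852 = 1.4314

Answer: Price = 1.4314


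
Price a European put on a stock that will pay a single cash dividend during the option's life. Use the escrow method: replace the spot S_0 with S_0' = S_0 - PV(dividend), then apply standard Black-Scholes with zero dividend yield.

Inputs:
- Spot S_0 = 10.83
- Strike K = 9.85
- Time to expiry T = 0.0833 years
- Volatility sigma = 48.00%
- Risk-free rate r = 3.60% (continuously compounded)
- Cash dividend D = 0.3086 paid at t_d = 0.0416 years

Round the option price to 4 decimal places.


Answer: Price = 0.2791

Derivation:
PV(D) = D * exp(-r * t_d) = 0.3086 * 0.99850352 = 0.30813819
S_0' = S_0 - PV(D) = 10.8300 - 0.30813819 = 10.52186181
d1 = (ln(S_0'/K) + (r + sigma^2/2)*T) / (sigma*sqrt(T)) = 0.56720619
d2 = d1 - sigma*sqrt(T) = 0.42866984
exp(-rT) = 0.99700569
N(-d1) = 0.28528705; N(-d2) = 0.33408176
P = K * exp(-rT) * N(-d2) - S_0' * N(-d1) = 9.8500 * 0.99700569 * 0.33408176 - 10.52186181 * 0.28528705 = 0.2791


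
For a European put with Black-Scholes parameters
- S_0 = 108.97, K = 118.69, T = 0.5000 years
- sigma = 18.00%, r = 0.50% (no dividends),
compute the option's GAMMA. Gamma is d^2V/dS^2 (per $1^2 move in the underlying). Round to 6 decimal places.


Answer: Gamma = 0.024197

Derivation:
d1 = -0.5880177198; d2 = -0.7152969404
phi(d1) = 0.3356048165; exp(-qT) = 1.0000000000; exp(-rT) = 0.9975031224
Gamma = exp(-qT) * phi(d1) / (S * sigma * sqrt(T)) = 1.0000000000 * 0.3356048165 / (108.9700 * 0.1800 * 0.7071067812) = 0.024197


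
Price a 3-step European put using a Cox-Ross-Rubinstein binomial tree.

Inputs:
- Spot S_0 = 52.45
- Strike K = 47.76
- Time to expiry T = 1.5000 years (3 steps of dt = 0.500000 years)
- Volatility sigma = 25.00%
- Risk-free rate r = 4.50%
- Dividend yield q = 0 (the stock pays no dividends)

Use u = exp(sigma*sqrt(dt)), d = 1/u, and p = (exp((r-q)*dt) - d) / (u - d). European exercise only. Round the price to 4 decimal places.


Answer: Price = V(0,0) = 3.0271

Derivation:
dt = T/N = 0.500000
u = exp(sigma*sqrt(dt)) = 1.193365; d = 1/u = 0.837967
p = (exp((r-q)*dt) - d) / (u - d) = 0.519948
Discount per step: exp(-r*dt) = 0.977751
Stock lattice S(k, i) with i counting down-moves:
  k=0: S(0,0) = 52.4500
  k=1: S(1,0) = 62.5920; S(1,1) = 43.9514
  k=2: S(2,0) = 74.6950; S(2,1) = 52.4500; S(2,2) = 36.8298
  k=3: S(3,0) = 89.1384; S(3,1) = 62.5920; S(3,2) = 43.9514; S(3,3) = 30.8621
Terminal payoffs V(N, i) = max(K - S_T, 0):
  V(3,0) = 0.000000; V(3,1) = 0.000000; V(3,2) = 3.808637; V(3,3) = 16.897858
Backward induction: V(k, i) = exp(-r*dt) * [p * V(k+1, i) + (1-p) * V(k+1, i+1)].
  V(2,0) = exp(-r*dt) * [p*0.000000 + (1-p)*0.000000] = 0.000000
  V(2,1) = exp(-r*dt) * [p*0.000000 + (1-p)*3.808637] = 1.787667
  V(2,2) = exp(-r*dt) * [p*3.808637 + (1-p)*16.897858] = 9.867612
  V(1,0) = exp(-r*dt) * [p*0.000000 + (1-p)*1.787667] = 0.839081
  V(1,1) = exp(-r*dt) * [p*1.787667 + (1-p)*9.867612] = 5.540393
  V(0,0) = exp(-r*dt) * [p*0.839081 + (1-p)*5.540393] = 3.027076


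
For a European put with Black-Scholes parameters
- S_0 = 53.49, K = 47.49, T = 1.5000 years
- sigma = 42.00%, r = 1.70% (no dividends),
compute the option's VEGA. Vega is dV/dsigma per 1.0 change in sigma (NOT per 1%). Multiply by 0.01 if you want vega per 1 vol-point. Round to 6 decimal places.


Answer: Vega = 22.613183

Derivation:
d1 = 0.5380626114; d2 = 0.0236697654
phi(d1) = 0.3451782875; exp(-qT) = 1.0000000000; exp(-rT) = 0.9748223790
Vega = S * exp(-qT) * phi(d1) * sqrt(T) = 53.4900 * 1.0000000000 * 0.3451782875 * 1.2247448714 = 22.613183


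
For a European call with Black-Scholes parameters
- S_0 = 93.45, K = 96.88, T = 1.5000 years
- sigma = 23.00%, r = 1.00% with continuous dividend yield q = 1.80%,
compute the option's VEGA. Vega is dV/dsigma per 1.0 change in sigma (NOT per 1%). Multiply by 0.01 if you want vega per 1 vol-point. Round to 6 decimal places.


d1 = -0.0297189325; d2 = -0.3114102529
phi(d1) = 0.3987661434; exp(-qT) = 0.9733612415; exp(-rT) = 0.9851119396
Vega = S * exp(-qT) * phi(d1) * sqrt(T) = 93.4500 * 0.9733612415 * 0.3987661434 * 1.2247448714 = 44.423959

Answer: Vega = 44.423959


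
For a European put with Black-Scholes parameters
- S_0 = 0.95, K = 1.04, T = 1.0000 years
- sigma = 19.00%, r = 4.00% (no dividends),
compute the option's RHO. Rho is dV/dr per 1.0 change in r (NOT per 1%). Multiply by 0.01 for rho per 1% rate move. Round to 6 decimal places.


Answer: Rho = -0.640400

Derivation:
d1 = -0.1708631976; d2 = -0.3608631976
phi(d1) = 0.3931611700; exp(-qT) = 1.0000000000; exp(-rT) = 0.9607894392
N(-d2) = 0.6408991418
Rho = -K*T*exp(-rT)*N(-d2) = -1.0400 * 1.0000 * 0.9607894392 * 0.6408991418 = -0.640400


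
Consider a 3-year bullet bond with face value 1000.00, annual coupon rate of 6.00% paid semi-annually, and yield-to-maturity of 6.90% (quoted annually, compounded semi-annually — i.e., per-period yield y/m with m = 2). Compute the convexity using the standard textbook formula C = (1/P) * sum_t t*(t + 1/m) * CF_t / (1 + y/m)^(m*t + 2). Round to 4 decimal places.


Coupon per period c = face * coupon_rate / m = 30.000000
Periods per year m = 2; per-period yield y/m = 0.034500
Number of cashflows N = 6
Cashflows (t years, CF_t, discount factor 1/(1+y/m)^(m*t), PV):
  t = 0.5000: CF_t = 30.000000, DF = 0.966651, PV = 28.999517
  t = 1.0000: CF_t = 30.000000, DF = 0.934413, PV = 28.032399
  t = 1.5000: CF_t = 30.000000, DF = 0.903251, PV = 27.097534
  t = 2.0000: CF_t = 30.000000, DF = 0.873128, PV = 26.193846
  t = 2.5000: CF_t = 30.000000, DF = 0.844010, PV = 25.320296
  t = 3.0000: CF_t = 1030.000000, DF = 0.815863, PV = 840.338488
Price P = sum_t PV_t = 975.982079
Convexity numerator sum_t t*(t + 1/m) * CF_t / (1+y/m)^(m*t + 2):
  t = 0.5000: term = 13.548767
  t = 1.0000: term = 39.290769
  t = 1.5000: term = 75.960888
  t = 2.0000: term = 122.379391
  t = 2.5000: term = 177.447160
  t = 3.0000: term = 8244.846296
Convexity = (1/P) * sum = 8673.473272 / 975.982079 = 8.886919

Answer: Convexity = 8.8869


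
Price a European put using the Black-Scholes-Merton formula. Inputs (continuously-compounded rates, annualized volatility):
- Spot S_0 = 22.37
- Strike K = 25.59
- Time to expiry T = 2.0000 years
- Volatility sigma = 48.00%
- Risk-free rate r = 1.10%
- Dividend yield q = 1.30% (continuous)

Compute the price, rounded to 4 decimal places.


Answer: Price = 7.9638

Derivation:
d1 = (ln(S/K) + (r - q + 0.5*sigma^2) * T) / (sigma * sqrt(T)) = 0.13540966
d2 = d1 - sigma * sqrt(T) = -0.54341285
exp(-rT) = 0.97824024; exp(-qT) = 0.97433509
P = K * exp(-rT) * N(-d2) - S_0 * exp(-qT) * N(-d1)
N(-d1) = 0.44614399; N(-d2) = 0.70657721
P = 25.5900 * 0.97824024 * 0.70657721 - 22.3700 * 0.97433509 * 0.44614399 = 7.9638


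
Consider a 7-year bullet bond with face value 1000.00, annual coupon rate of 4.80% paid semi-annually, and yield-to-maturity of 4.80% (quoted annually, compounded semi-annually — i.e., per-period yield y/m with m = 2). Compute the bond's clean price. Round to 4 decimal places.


Answer: Price = 1000.0000

Derivation:
Coupon per period c = face * coupon_rate / m = 24.000000
Periods per year m = 2; per-period yield y/m = 0.024000
Number of cashflows N = 14
Cashflows (t years, CF_t, discount factor 1/(1+y/m)^(m*t), PV):
  t = 0.5000: CF_t = 24.000000, DF = 0.976562, PV = 23.437500
  t = 1.0000: CF_t = 24.000000, DF = 0.953674, PV = 22.888184
  t = 1.5000: CF_t = 24.000000, DF = 0.931323, PV = 22.351742
  t = 2.0000: CF_t = 24.000000, DF = 0.909495, PV = 21.827873
  t = 2.5000: CF_t = 24.000000, DF = 0.888178, PV = 21.316282
  t = 3.0000: CF_t = 24.000000, DF = 0.867362, PV = 20.816682
  t = 3.5000: CF_t = 24.000000, DF = 0.847033, PV = 20.328791
  t = 4.0000: CF_t = 24.000000, DF = 0.827181, PV = 19.852335
  t = 4.5000: CF_t = 24.000000, DF = 0.807794, PV = 19.387046
  t = 5.0000: CF_t = 24.000000, DF = 0.788861, PV = 18.932662
  t = 5.5000: CF_t = 24.000000, DF = 0.770372, PV = 18.488927
  t = 6.0000: CF_t = 24.000000, DF = 0.752316, PV = 18.055593
  t = 6.5000: CF_t = 24.000000, DF = 0.734684, PV = 17.632415
  t = 7.0000: CF_t = 1024.000000, DF = 0.717465, PV = 734.683969
Price P = sum_t PV_t = 1000.000000


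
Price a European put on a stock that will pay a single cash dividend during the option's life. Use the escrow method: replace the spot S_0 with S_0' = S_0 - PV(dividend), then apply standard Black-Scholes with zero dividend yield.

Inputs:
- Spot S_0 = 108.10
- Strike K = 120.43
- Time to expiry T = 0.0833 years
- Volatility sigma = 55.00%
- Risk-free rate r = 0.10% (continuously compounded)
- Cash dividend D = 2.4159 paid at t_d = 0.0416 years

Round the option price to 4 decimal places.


Answer: Price = 16.8012

Derivation:
PV(D) = D * exp(-r * t_d) = 2.4159 * 0.99995840 = 2.41579950
S_0' = S_0 - PV(D) = 108.1000 - 2.41579950 = 105.68420050
d1 = (ln(S_0'/K) + (r + sigma^2/2)*T) / (sigma*sqrt(T)) = -0.74292026
d2 = d1 - sigma*sqrt(T) = -0.90165982
exp(-rT) = 0.99991670
N(-d1) = 0.77123502; N(-d2) = 0.81638120
P = K * exp(-rT) * N(-d2) - S_0' * N(-d1) = 120.4300 * 0.99991670 * 0.81638120 - 105.68420050 * 0.77123502 = 16.8012


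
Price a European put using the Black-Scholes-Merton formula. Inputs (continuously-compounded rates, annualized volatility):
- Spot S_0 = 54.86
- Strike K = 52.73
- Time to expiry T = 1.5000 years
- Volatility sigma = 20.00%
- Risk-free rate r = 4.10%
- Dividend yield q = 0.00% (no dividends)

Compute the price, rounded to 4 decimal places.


d1 = (ln(S/K) + (r - q + 0.5*sigma^2) * T) / (sigma * sqrt(T)) = 0.53521323
d2 = d1 - sigma * sqrt(T) = 0.29026426
exp(-rT) = 0.94035295; exp(-qT) = 1.00000000
P = K * exp(-rT) * N(-d2) - S_0 * exp(-qT) * N(-d1)
N(-d1) = 0.29625121; N(-d2) = 0.38580704
P = 52.7300 * 0.94035295 * 0.38580704 - 54.8600 * 1.00000000 * 0.29625121 = 2.8778

Answer: Price = 2.8778


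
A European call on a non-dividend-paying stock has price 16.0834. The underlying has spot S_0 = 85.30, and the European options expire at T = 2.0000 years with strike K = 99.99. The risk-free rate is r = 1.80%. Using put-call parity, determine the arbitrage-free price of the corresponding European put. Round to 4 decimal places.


Put-call parity: C - P = S_0 * exp(-qT) - K * exp(-rT).
S_0 * exp(-qT) = 85.3000 * 1.00000000 = 85.30000000
K * exp(-rT) = 99.9900 * 0.96464029 = 96.45438295
P = C - S*exp(-qT) + K*exp(-rT)
P = 16.0834 - 85.30000000 + 96.45438295 = 27.2378

Answer: Put price = 27.2378


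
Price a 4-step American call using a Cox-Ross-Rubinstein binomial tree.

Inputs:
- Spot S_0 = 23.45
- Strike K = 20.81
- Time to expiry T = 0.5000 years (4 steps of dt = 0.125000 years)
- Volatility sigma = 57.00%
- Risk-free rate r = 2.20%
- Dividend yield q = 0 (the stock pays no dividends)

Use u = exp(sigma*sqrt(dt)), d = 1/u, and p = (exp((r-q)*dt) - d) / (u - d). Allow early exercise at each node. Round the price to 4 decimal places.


Answer: Price = V(0,0) = 5.2489

Derivation:
dt = T/N = 0.125000
u = exp(sigma*sqrt(dt)) = 1.223267; d = 1/u = 0.817483
p = (exp((r-q)*dt) - d) / (u - d) = 0.456575
Discount per step: exp(-r*dt) = 0.997254
Stock lattice S(k, i) with i counting down-moves:
  k=0: S(0,0) = 23.4500
  k=1: S(1,0) = 28.6856; S(1,1) = 19.1700
  k=2: S(2,0) = 35.0902; S(2,1) = 23.4500; S(2,2) = 15.6711
  k=3: S(3,0) = 42.9247; S(3,1) = 28.6856; S(3,2) = 19.1700; S(3,3) = 12.8109
  k=4: S(4,0) = 52.5084; S(4,1) = 35.0902; S(4,2) = 23.4500; S(4,3) = 15.6711; S(4,4) = 10.4727
Terminal payoffs V(N, i) = max(S_T - K, 0):
  V(4,0) = 31.698351; V(4,1) = 14.280181; V(4,2) = 2.640000; V(4,3) = 0.000000; V(4,4) = 0.000000
Backward induction: V(k, i) = exp(-r*dt) * [p * V(k+1, i) + (1-p) * V(k+1, i+1)]; then take max(V_cont, immediate exercise) for American.
  V(3,0) = exp(-r*dt) * [p*31.698351 + (1-p)*14.280181] = 22.171822; exercise = 22.114673; V(3,0) = max -> 22.171822
  V(3,1) = exp(-r*dt) * [p*14.280181 + (1-p)*2.640000] = 7.932768; exercise = 7.875619; V(3,1) = max -> 7.932768
  V(3,2) = exp(-r*dt) * [p*2.640000 + (1-p)*0.000000] = 1.202047; exercise = 0.000000; V(3,2) = max -> 1.202047
  V(3,3) = exp(-r*dt) * [p*0.000000 + (1-p)*0.000000] = 0.000000; exercise = 0.000000; V(3,3) = max -> 0.000000
  V(2,0) = exp(-r*dt) * [p*22.171822 + (1-p)*7.932768] = 14.394322; exercise = 14.280181; V(2,0) = max -> 14.394322
  V(2,1) = exp(-r*dt) * [p*7.932768 + (1-p)*1.202047] = 4.263384; exercise = 2.640000; V(2,1) = max -> 4.263384
  V(2,2) = exp(-r*dt) * [p*1.202047 + (1-p)*0.000000] = 0.547317; exercise = 0.000000; V(2,2) = max -> 0.547317
  V(1,0) = exp(-r*dt) * [p*14.394322 + (1-p)*4.263384] = 8.864504; exercise = 7.875619; V(1,0) = max -> 8.864504
  V(1,1) = exp(-r*dt) * [p*4.263384 + (1-p)*0.547317] = 2.237817; exercise = 0.000000; V(1,1) = max -> 2.237817
  V(0,0) = exp(-r*dt) * [p*8.864504 + (1-p)*2.237817] = 5.248941; exercise = 2.640000; V(0,0) = max -> 5.248941


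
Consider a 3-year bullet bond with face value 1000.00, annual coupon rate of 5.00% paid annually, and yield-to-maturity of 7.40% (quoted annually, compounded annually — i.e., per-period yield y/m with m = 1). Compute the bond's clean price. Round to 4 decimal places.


Coupon per period c = face * coupon_rate / m = 50.000000
Periods per year m = 1; per-period yield y/m = 0.074000
Number of cashflows N = 3
Cashflows (t years, CF_t, discount factor 1/(1+y/m)^(m*t), PV):
  t = 1.0000: CF_t = 50.000000, DF = 0.931099, PV = 46.554935
  t = 2.0000: CF_t = 50.000000, DF = 0.866945, PV = 43.347239
  t = 3.0000: CF_t = 1050.000000, DF = 0.807211, PV = 847.571715
Price P = sum_t PV_t = 937.473889

Answer: Price = 937.4739


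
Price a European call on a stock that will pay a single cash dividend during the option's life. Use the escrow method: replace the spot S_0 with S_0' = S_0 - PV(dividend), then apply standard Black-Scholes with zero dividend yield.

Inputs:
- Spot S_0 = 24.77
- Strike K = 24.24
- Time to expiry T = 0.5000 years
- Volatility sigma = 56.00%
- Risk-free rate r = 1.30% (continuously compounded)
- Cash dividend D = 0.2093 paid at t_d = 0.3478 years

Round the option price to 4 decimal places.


PV(D) = D * exp(-r * t_d) = 0.2093 * 0.99548881 = 0.20835581
S_0' = S_0 - PV(D) = 24.7700 - 0.20835581 = 24.56164419
d1 = (ln(S_0'/K) + (r + sigma^2/2)*T) / (sigma*sqrt(T)) = 0.24769417
d2 = d1 - sigma*sqrt(T) = -0.14828563
exp(-rT) = 0.99352108
N(d1) = 0.59781448; N(d2) = 0.44105868
C = S_0' * N(d1) - K * exp(-rT) * N(d2) = 24.56164419 * 0.59781448 - 24.2400 * 0.99352108 * 0.44105868 = 4.0613

Answer: Price = 4.0613


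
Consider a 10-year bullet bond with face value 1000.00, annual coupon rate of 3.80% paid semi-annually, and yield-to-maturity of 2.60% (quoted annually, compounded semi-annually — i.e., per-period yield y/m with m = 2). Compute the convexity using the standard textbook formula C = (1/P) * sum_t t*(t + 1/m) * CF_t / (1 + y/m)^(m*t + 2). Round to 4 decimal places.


Coupon per period c = face * coupon_rate / m = 19.000000
Periods per year m = 2; per-period yield y/m = 0.013000
Number of cashflows N = 20
Cashflows (t years, CF_t, discount factor 1/(1+y/m)^(m*t), PV):
  t = 0.5000: CF_t = 19.000000, DF = 0.987167, PV = 18.756170
  t = 1.0000: CF_t = 19.000000, DF = 0.974498, PV = 18.515469
  t = 1.5000: CF_t = 19.000000, DF = 0.961992, PV = 18.277857
  t = 2.0000: CF_t = 19.000000, DF = 0.949647, PV = 18.043294
  t = 2.5000: CF_t = 19.000000, DF = 0.937460, PV = 17.811741
  t = 3.0000: CF_t = 19.000000, DF = 0.925429, PV = 17.583160
  t = 3.5000: CF_t = 19.000000, DF = 0.913553, PV = 17.357512
  t = 4.0000: CF_t = 19.000000, DF = 0.901829, PV = 17.134760
  t = 4.5000: CF_t = 19.000000, DF = 0.890256, PV = 16.914867
  t = 5.0000: CF_t = 19.000000, DF = 0.878831, PV = 16.697796
  t = 5.5000: CF_t = 19.000000, DF = 0.867553, PV = 16.483510
  t = 6.0000: CF_t = 19.000000, DF = 0.856420, PV = 16.271975
  t = 6.5000: CF_t = 19.000000, DF = 0.845429, PV = 16.063154
  t = 7.0000: CF_t = 19.000000, DF = 0.834580, PV = 15.857012
  t = 7.5000: CF_t = 19.000000, DF = 0.823869, PV = 15.653517
  t = 8.0000: CF_t = 19.000000, DF = 0.813296, PV = 15.452632
  t = 8.5000: CF_t = 19.000000, DF = 0.802859, PV = 15.254326
  t = 9.0000: CF_t = 19.000000, DF = 0.792556, PV = 15.058565
  t = 9.5000: CF_t = 19.000000, DF = 0.782385, PV = 14.865316
  t = 10.0000: CF_t = 1019.000000, DF = 0.772345, PV = 787.019108
Price P = sum_t PV_t = 1105.071741
Convexity numerator sum_t t*(t + 1/m) * CF_t / (1+y/m)^(m*t + 2):
  t = 0.5000: term = 9.138928
  t = 1.0000: term = 27.064941
  t = 1.5000: term = 53.435223
  t = 2.0000: term = 87.915800
  t = 2.5000: term = 130.181343
  t = 3.0000: term = 179.914985
  t = 3.5000: term = 236.808141
  t = 4.0000: term = 300.560326
  t = 4.5000: term = 370.878980
  t = 5.0000: term = 447.479300
  t = 5.5000: term = 530.084068
  t = 6.0000: term = 618.423484
  t = 6.5000: term = 712.235009
  t = 7.0000: term = 811.263204
  t = 7.5000: term = 915.259573
  t = 8.0000: term = 1023.982412
  t = 8.5000: term = 1137.196657
  t = 9.0000: term = 1254.673740
  t = 9.5000: term = 1376.191445
  t = 10.0000: term = 80529.626561
Convexity = (1/P) * sum = 90752.314121 / 1105.071741 = 82.123459

Answer: Convexity = 82.1235


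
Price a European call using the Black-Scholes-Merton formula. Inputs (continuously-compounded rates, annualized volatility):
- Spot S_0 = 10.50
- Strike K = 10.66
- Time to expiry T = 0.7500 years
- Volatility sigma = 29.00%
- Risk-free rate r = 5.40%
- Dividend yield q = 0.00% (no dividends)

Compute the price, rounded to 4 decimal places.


Answer: Price = 1.1729

Derivation:
d1 = (ln(S/K) + (r - q + 0.5*sigma^2) * T) / (sigma * sqrt(T)) = 0.22661730
d2 = d1 - sigma * sqrt(T) = -0.02453007
exp(-rT) = 0.96030916; exp(-qT) = 1.00000000
C = S_0 * exp(-qT) * N(d1) - K * exp(-rT) * N(d2)
N(d1) = 0.58963933; N(d2) = 0.49021490
C = 10.5000 * 1.00000000 * 0.58963933 - 10.6600 * 0.96030916 * 0.49021490 = 1.1729


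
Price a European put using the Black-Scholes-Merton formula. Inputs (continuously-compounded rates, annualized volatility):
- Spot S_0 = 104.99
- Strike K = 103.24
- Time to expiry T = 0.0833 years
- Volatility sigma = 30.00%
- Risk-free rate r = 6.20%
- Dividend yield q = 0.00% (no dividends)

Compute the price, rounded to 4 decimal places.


Answer: Price = 2.5600

Derivation:
d1 = (ln(S/K) + (r - q + 0.5*sigma^2) * T) / (sigma * sqrt(T)) = 0.29706956
d2 = d1 - sigma * sqrt(T) = 0.21048434
exp(-rT) = 0.99484871; exp(-qT) = 1.00000000
P = K * exp(-rT) * N(-d2) - S_0 * exp(-qT) * N(-d1)
N(-d1) = 0.38320670; N(-d2) = 0.41664484
P = 103.2400 * 0.99484871 * 0.41664484 - 104.9900 * 1.00000000 * 0.38320670 = 2.5600


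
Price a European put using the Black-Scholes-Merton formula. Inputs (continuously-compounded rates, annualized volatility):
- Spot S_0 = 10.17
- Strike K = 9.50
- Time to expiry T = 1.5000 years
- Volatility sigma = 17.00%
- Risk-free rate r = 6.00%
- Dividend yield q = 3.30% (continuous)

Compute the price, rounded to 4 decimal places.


Answer: Price = 0.3638

Derivation:
d1 = (ln(S/K) + (r - q + 0.5*sigma^2) * T) / (sigma * sqrt(T)) = 0.62594266
d2 = d1 - sigma * sqrt(T) = 0.41773604
exp(-rT) = 0.91393119; exp(-qT) = 0.95170516
P = K * exp(-rT) * N(-d2) - S_0 * exp(-qT) * N(-d1)
N(-d1) = 0.26567627; N(-d2) = 0.33807006
P = 9.5000 * 0.91393119 * 0.33807006 - 10.1700 * 0.95170516 * 0.26567627 = 0.3638


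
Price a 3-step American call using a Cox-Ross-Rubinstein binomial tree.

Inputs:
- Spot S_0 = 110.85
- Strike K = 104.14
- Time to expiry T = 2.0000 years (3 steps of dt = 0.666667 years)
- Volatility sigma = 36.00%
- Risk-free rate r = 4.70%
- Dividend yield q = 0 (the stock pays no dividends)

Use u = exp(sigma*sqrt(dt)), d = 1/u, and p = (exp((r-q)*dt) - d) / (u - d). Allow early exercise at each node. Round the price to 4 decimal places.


dt = T/N = 0.666667
u = exp(sigma*sqrt(dt)) = 1.341702; d = 1/u = 0.745322
p = (exp((r-q)*dt) - d) / (u - d) = 0.480411
Discount per step: exp(-r*dt) = 0.969152
Stock lattice S(k, i) with i counting down-moves:
  k=0: S(0,0) = 110.8500
  k=1: S(1,0) = 148.7276; S(1,1) = 82.6190
  k=2: S(2,0) = 199.5481; S(2,1) = 110.8500; S(2,2) = 61.5777
  k=3: S(3,0) = 267.7341; S(3,1) = 148.7276; S(3,2) = 82.6190; S(3,3) = 45.8953
Terminal payoffs V(N, i) = max(S_T - K, 0):
  V(3,0) = 163.594078; V(3,1) = 44.587639; V(3,2) = 0.000000; V(3,3) = 0.000000
Backward induction: V(k, i) = exp(-r*dt) * [p * V(k+1, i) + (1-p) * V(k+1, i+1)]; then take max(V_cont, immediate exercise) for American.
  V(2,0) = exp(-r*dt) * [p*163.594078 + (1-p)*44.587639] = 98.620595; exercise = 95.408133; V(2,0) = max -> 98.620595
  V(2,1) = exp(-r*dt) * [p*44.587639 + (1-p)*0.000000] = 20.759621; exercise = 6.710000; V(2,1) = max -> 20.759621
  V(2,2) = exp(-r*dt) * [p*0.000000 + (1-p)*0.000000] = 0.000000; exercise = 0.000000; V(2,2) = max -> 0.000000
  V(1,0) = exp(-r*dt) * [p*98.620595 + (1-p)*20.759621] = 56.370638; exercise = 44.587639; V(1,0) = max -> 56.370638
  V(1,1) = exp(-r*dt) * [p*20.759621 + (1-p)*0.000000] = 9.665501; exercise = 0.000000; V(1,1) = max -> 9.665501
  V(0,0) = exp(-r*dt) * [p*56.370638 + (1-p)*9.665501] = 31.112854; exercise = 6.710000; V(0,0) = max -> 31.112854

Answer: Price = V(0,0) = 31.1129


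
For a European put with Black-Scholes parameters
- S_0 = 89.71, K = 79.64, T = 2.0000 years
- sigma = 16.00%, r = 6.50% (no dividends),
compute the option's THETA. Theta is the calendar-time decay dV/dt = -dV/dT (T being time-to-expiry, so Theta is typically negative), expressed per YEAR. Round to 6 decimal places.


Answer: Theta = -0.234187

Derivation:
d1 = 1.2138626623; d2 = 0.9875884923
phi(d1) = 0.1909641023; exp(-qT) = 1.0000000000; exp(-rT) = 0.8780954309
Theta = -S*exp(-qT)*phi(d1)*sigma/(2*sqrt(T)) + r*K*exp(-rT)*N(-d2) - q*S*exp(-qT)*N(-d1)
N(-d1) = 0.1124000865; N(-d2) = 0.1616771122; sqrt(T) = 1.4142135624
Term 1 = -89.7100 * 1.0000000000 * 0.1909641023 * 0.1600 / (2 * 1.4142135624) = -0.9690977415
Term 2 = 0.0650 * 79.6400 * 0.8780954309 * 0.1616771122 = 0.7349112046
Term 3 = 0 (no dividend yield, q = 0)
Theta = -0.9690977415 + (0.7349112046) + (0.0000000000) = -0.234187


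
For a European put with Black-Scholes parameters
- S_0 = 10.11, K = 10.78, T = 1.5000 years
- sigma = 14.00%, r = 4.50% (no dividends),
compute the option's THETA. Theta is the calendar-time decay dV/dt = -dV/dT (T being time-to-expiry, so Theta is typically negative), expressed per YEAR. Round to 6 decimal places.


d1 = 0.1051674864; d2 = -0.0662967956
phi(d1) = 0.3967421787; exp(-qT) = 1.0000000000; exp(-rT) = 0.9347277206
Theta = -S*exp(-qT)*phi(d1)*sigma/(2*sqrt(T)) + r*K*exp(-rT)*N(-d2) - q*S*exp(-qT)*N(-d1)
N(-d1) = 0.4581214548; N(-d2) = 0.5264292328; sqrt(T) = 1.2247448714
Term 1 = -10.1100 * 1.0000000000 * 0.3967421787 * 0.1400 / (2 * 1.2247448714) = -0.2292513702
Term 2 = 0.0450 * 10.7800 * 0.9347277206 * 0.5264292328 = 0.2387021853
Term 3 = 0 (no dividend yield, q = 0)
Theta = -0.2292513702 + (0.2387021853) + (0.0000000000) = 0.009451

Answer: Theta = 0.009451


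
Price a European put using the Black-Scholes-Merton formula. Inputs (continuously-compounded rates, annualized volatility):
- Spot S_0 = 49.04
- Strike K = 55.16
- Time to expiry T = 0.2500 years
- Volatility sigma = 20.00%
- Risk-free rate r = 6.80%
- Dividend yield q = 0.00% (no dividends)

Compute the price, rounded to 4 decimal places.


Answer: Price = 5.6146

Derivation:
d1 = (ln(S/K) + (r - q + 0.5*sigma^2) * T) / (sigma * sqrt(T)) = -0.95601761
d2 = d1 - sigma * sqrt(T) = -1.05601761
exp(-rT) = 0.98314368; exp(-qT) = 1.00000000
P = K * exp(-rT) * N(-d2) - S_0 * exp(-qT) * N(-d1)
N(-d1) = 0.83046833; N(-d2) = 0.85451992
P = 55.1600 * 0.98314368 * 0.85451992 - 49.0400 * 1.00000000 * 0.83046833 = 5.6146


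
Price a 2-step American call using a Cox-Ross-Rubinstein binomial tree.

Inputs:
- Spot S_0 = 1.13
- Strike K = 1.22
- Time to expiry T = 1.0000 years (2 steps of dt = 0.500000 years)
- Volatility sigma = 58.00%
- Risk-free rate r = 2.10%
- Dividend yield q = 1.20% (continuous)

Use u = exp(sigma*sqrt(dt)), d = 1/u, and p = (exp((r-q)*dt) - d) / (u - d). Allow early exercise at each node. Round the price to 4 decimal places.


dt = T/N = 0.500000
u = exp(sigma*sqrt(dt)) = 1.507002; d = 1/u = 0.663569
p = (exp((r-q)*dt) - d) / (u - d) = 0.404230
Discount per step: exp(-r*dt) = 0.989555
Stock lattice S(k, i) with i counting down-moves:
  k=0: S(0,0) = 1.1300
  k=1: S(1,0) = 1.7029; S(1,1) = 0.7498
  k=2: S(2,0) = 2.5663; S(2,1) = 1.1300; S(2,2) = 0.4976
Terminal payoffs V(N, i) = max(S_T - K, 0):
  V(2,0) = 1.346291; V(2,1) = 0.000000; V(2,2) = 0.000000
Backward induction: V(k, i) = exp(-r*dt) * [p * V(k+1, i) + (1-p) * V(k+1, i+1)]; then take max(V_cont, immediate exercise) for American.
  V(1,0) = exp(-r*dt) * [p*1.346291 + (1-p)*0.000000] = 0.538527; exercise = 0.482912; V(1,0) = max -> 0.538527
  V(1,1) = exp(-r*dt) * [p*0.000000 + (1-p)*0.000000] = 0.000000; exercise = 0.000000; V(1,1) = max -> 0.000000
  V(0,0) = exp(-r*dt) * [p*0.538527 + (1-p)*0.000000] = 0.215415; exercise = 0.000000; V(0,0) = max -> 0.215415

Answer: Price = V(0,0) = 0.2154


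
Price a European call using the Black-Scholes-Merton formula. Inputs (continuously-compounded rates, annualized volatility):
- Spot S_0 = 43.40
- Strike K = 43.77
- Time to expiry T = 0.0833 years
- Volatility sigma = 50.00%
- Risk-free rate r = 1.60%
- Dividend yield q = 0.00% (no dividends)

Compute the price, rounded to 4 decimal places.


Answer: Price = 2.3526

Derivation:
d1 = (ln(S/K) + (r - q + 0.5*sigma^2) * T) / (sigma * sqrt(T)) = 0.02256337
d2 = d1 - sigma * sqrt(T) = -0.12174533
exp(-rT) = 0.99866809; exp(-qT) = 1.00000000
C = S_0 * exp(-qT) * N(d1) - K * exp(-rT) * N(d2)
N(d1) = 0.50900072; N(d2) = 0.45155036
C = 43.4000 * 1.00000000 * 0.50900072 - 43.7700 * 0.99866809 * 0.45155036 = 2.3526


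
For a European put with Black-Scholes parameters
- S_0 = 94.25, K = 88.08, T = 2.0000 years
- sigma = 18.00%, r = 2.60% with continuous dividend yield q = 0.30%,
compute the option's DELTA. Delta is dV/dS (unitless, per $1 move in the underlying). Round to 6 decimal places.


d1 = 0.5739559577; d2 = 0.3193975164
phi(d1) = 0.3383578371; exp(-qT) = 0.9940179641; exp(-rT) = 0.9493288668
N(-d1) = 0.2829988025
Delta = -exp(-qT) * N(-d1) = -0.9940179641 * 0.2829988025 = -0.281306

Answer: Delta = -0.281306


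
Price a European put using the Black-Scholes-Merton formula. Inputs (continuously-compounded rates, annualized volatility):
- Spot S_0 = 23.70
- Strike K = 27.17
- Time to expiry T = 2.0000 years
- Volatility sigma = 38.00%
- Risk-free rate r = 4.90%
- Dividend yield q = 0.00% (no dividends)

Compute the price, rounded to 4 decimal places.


Answer: Price = 5.5992

Derivation:
d1 = (ln(S/K) + (r - q + 0.5*sigma^2) * T) / (sigma * sqrt(T)) = 0.19680201
d2 = d1 - sigma * sqrt(T) = -0.34059915
exp(-rT) = 0.90664890; exp(-qT) = 1.00000000
P = K * exp(-rT) * N(-d2) - S_0 * exp(-qT) * N(-d1)
N(-d1) = 0.42199124; N(-d2) = 0.63329731
P = 27.1700 * 0.90664890 * 0.63329731 - 23.7000 * 1.00000000 * 0.42199124 = 5.5992


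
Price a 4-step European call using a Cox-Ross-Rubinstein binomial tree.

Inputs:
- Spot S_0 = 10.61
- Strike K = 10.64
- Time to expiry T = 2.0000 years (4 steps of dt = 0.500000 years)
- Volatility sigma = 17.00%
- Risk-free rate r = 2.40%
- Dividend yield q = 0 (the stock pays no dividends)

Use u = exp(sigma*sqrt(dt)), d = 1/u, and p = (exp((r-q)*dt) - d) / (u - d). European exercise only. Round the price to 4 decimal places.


dt = T/N = 0.500000
u = exp(sigma*sqrt(dt)) = 1.127732; d = 1/u = 0.886736
p = (exp((r-q)*dt) - d) / (u - d) = 0.520077
Discount per step: exp(-r*dt) = 0.988072
Stock lattice S(k, i) with i counting down-moves:
  k=0: S(0,0) = 10.6100
  k=1: S(1,0) = 11.9652; S(1,1) = 9.4083
  k=2: S(2,0) = 13.4936; S(2,1) = 10.6100; S(2,2) = 8.3426
  k=3: S(3,0) = 15.2171; S(3,1) = 11.9652; S(3,2) = 9.4083; S(3,3) = 7.3977
  k=4: S(4,0) = 17.1608; S(4,1) = 13.4936; S(4,2) = 10.6100; S(4,3) = 8.3426; S(4,4) = 6.5598
Terminal payoffs V(N, i) = max(S_T - K, 0):
  V(4,0) = 6.520832; V(4,1) = 2.853570; V(4,2) = 0.000000; V(4,3) = 0.000000; V(4,4) = 0.000000
Backward induction: V(k, i) = exp(-r*dt) * [p * V(k+1, i) + (1-p) * V(k+1, i+1)].
  V(3,0) = exp(-r*dt) * [p*6.520832 + (1-p)*2.853570] = 4.704042
  V(3,1) = exp(-r*dt) * [p*2.853570 + (1-p)*0.000000] = 1.466375
  V(3,2) = exp(-r*dt) * [p*0.000000 + (1-p)*0.000000] = 0.000000
  V(3,3) = exp(-r*dt) * [p*0.000000 + (1-p)*0.000000] = 0.000000
  V(2,0) = exp(-r*dt) * [p*4.704042 + (1-p)*1.466375] = 3.112636
  V(2,1) = exp(-r*dt) * [p*1.466375 + (1-p)*0.000000] = 0.753532
  V(2,2) = exp(-r*dt) * [p*0.000000 + (1-p)*0.000000] = 0.000000
  V(1,0) = exp(-r*dt) * [p*3.112636 + (1-p)*0.753532] = 1.956825
  V(1,1) = exp(-r*dt) * [p*0.753532 + (1-p)*0.000000] = 0.387220
  V(0,0) = exp(-r*dt) * [p*1.956825 + (1-p)*0.387220] = 1.189180

Answer: Price = V(0,0) = 1.1892


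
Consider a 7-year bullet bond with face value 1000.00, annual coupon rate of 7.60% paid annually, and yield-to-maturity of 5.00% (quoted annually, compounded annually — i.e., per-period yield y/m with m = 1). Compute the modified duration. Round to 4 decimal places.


Coupon per period c = face * coupon_rate / m = 76.000000
Periods per year m = 1; per-period yield y/m = 0.050000
Number of cashflows N = 7
Cashflows (t years, CF_t, discount factor 1/(1+y/m)^(m*t), PV):
  t = 1.0000: CF_t = 76.000000, DF = 0.952381, PV = 72.380952
  t = 2.0000: CF_t = 76.000000, DF = 0.907029, PV = 68.934240
  t = 3.0000: CF_t = 76.000000, DF = 0.863838, PV = 65.651657
  t = 4.0000: CF_t = 76.000000, DF = 0.822702, PV = 62.525388
  t = 5.0000: CF_t = 76.000000, DF = 0.783526, PV = 59.547989
  t = 6.0000: CF_t = 76.000000, DF = 0.746215, PV = 56.712370
  t = 7.0000: CF_t = 1076.000000, DF = 0.710681, PV = 764.693111
Price P = sum_t PV_t = 1150.445708
First compute Macaulay numerator sum_t t * PV_t:
  t * PV_t at t = 1.0000: 72.380952
  t * PV_t at t = 2.0000: 137.868481
  t * PV_t at t = 3.0000: 196.954972
  t * PV_t at t = 4.0000: 250.101552
  t * PV_t at t = 5.0000: 297.739943
  t * PV_t at t = 6.0000: 340.274221
  t * PV_t at t = 7.0000: 5352.851779
Macaulay duration D = 6648.171901 / 1150.445708 = 5.778779
Modified duration = D / (1 + y/m) = 5.778779 / (1 + 0.050000) = 5.503599

Answer: Modified duration = 5.5036


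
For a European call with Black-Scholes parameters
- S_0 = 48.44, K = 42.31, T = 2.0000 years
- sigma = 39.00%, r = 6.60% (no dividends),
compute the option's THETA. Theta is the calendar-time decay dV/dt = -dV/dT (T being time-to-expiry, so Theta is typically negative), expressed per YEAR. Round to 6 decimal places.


Answer: Theta = -3.421611

Derivation:
d1 = 0.7604162032; d2 = 0.2088729138
phi(d1) = 0.2987778572; exp(-qT) = 1.0000000000; exp(-rT) = 0.8763409951
Theta = -S*exp(-qT)*phi(d1)*sigma/(2*sqrt(T)) - r*K*exp(-rT)*N(d2) + q*S*exp(-qT)*N(d1)
N(d1) = 0.7764970795; N(d2) = 0.5827262753; sqrt(T) = 1.4142135624
Term 1 = -48.4400 * 1.0000000000 * 0.2987778572 * 0.3900 / (2 * 1.4142135624) = -1.9955938470
Term 2 = -0.0660 * 42.3100 * 0.8763409951 * 0.5827262753 = -1.4260169585
Term 3 = 0 (no dividend yield, q = 0)
Theta = -1.9955938470 + (-1.4260169585) + (0.0000000000) = -3.421611


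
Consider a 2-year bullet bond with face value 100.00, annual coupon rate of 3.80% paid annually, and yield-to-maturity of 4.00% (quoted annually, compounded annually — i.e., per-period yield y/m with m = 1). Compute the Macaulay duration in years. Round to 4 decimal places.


Answer: Macaulay duration = 1.9633 years

Derivation:
Coupon per period c = face * coupon_rate / m = 3.800000
Periods per year m = 1; per-period yield y/m = 0.040000
Number of cashflows N = 2
Cashflows (t years, CF_t, discount factor 1/(1+y/m)^(m*t), PV):
  t = 1.0000: CF_t = 3.800000, DF = 0.961538, PV = 3.653846
  t = 2.0000: CF_t = 103.800000, DF = 0.924556, PV = 95.968935
Price P = sum_t PV_t = 99.622781
Macaulay numerator sum_t t * PV_t:
  t * PV_t at t = 1.0000: 3.653846
  t * PV_t at t = 2.0000: 191.937870
Macaulay duration D = (sum_t t * PV_t) / P = 195.591716 / 99.622781 = 1.963323


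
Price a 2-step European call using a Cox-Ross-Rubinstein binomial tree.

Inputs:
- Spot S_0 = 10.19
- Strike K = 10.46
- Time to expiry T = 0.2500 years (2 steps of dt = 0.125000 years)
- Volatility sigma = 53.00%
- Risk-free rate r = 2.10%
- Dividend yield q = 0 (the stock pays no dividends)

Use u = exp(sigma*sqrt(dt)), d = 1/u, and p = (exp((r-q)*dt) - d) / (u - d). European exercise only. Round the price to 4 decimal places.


dt = T/N = 0.125000
u = exp(sigma*sqrt(dt)) = 1.206089; d = 1/u = 0.829126
p = (exp((r-q)*dt) - d) / (u - d) = 0.460263
Discount per step: exp(-r*dt) = 0.997378
Stock lattice S(k, i) with i counting down-moves:
  k=0: S(0,0) = 10.1900
  k=1: S(1,0) = 12.2901; S(1,1) = 8.4488
  k=2: S(2,0) = 14.8229; S(2,1) = 10.1900; S(2,2) = 7.0051
Terminal payoffs V(N, i) = max(S_T - K, 0):
  V(2,0) = 4.362902; V(2,1) = 0.000000; V(2,2) = 0.000000
Backward induction: V(k, i) = exp(-r*dt) * [p * V(k+1, i) + (1-p) * V(k+1, i+1)].
  V(1,0) = exp(-r*dt) * [p*4.362902 + (1-p)*0.000000] = 2.002820
  V(1,1) = exp(-r*dt) * [p*0.000000 + (1-p)*0.000000] = 0.000000
  V(0,0) = exp(-r*dt) * [p*2.002820 + (1-p)*0.000000] = 0.919408

Answer: Price = V(0,0) = 0.9194
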